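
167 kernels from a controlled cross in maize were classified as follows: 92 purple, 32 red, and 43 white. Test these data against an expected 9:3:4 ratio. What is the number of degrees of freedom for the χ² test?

A goodness-of-fit test with 3 phenotype classes has df = 3 − 1 = 2.

2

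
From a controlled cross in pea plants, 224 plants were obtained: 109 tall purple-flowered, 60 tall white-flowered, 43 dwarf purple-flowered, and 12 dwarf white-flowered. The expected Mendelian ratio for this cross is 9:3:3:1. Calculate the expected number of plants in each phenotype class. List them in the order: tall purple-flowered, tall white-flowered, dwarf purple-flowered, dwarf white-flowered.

Expected counts for N = 224 under a 9:3:3:1 ratio (total parts = 16):
  tall purple-flowered: 224 × 9/16 = 126
  tall white-flowered: 224 × 3/16 = 42
  dwarf purple-flowered: 224 × 3/16 = 42
  dwarf white-flowered: 224 × 1/16 = 14

126, 42, 42, 14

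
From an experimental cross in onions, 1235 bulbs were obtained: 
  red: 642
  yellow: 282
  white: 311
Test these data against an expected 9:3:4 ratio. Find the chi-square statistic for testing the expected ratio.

Expected counts for N = 1235 under a 9:3:4 ratio (total parts = 16):
  red: 1235 × 9/16 = 694.6875
  yellow: 1235 × 3/16 = 231.5625
  white: 1235 × 4/16 = 308.75
χ² = Σ (O − E)² / E
  red: (642 − 694.6875)² / 694.6875 = 3.9960
  yellow: (282 − 231.5625)² / 231.5625 = 10.9860
  white: (311 − 308.75)² / 308.75 = 0.0164
χ² = 3.9960 + 10.9860 + 0.0164 = 14.9984 ≈ 14.998

14.998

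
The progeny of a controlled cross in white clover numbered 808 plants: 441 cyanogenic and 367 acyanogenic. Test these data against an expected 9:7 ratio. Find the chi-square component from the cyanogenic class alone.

Under the 9:7 hypothesis (Σ ratio = 16, N = 808):
  cyanogenic: 808 × 9/16 = 454.5
  acyanogenic: 808 × 7/16 = 353.5
Contribution of cyanogenic: (441 − 454.5)² / 454.5 = 0.4010

0.401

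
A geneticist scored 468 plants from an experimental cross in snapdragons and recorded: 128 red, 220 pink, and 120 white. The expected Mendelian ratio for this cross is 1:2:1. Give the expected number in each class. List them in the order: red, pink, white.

117, 234, 117

Expected counts for N = 468 under a 1:2:1 ratio (total parts = 4):
  red: 468 × 1/4 = 117
  pink: 468 × 2/4 = 234
  white: 468 × 1/4 = 117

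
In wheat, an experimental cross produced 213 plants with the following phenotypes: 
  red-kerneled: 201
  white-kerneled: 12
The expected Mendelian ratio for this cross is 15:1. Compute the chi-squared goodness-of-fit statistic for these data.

Total ratio parts = 16. Expected numbers out of 213:
  red-kerneled: 213 × 15/16 = 199.6875
  white-kerneled: 213 × 1/16 = 13.3125
χ² = Σ (O − E)² / E
  red-kerneled: (201 − 199.6875)² / 199.6875 = 0.0086
  white-kerneled: (12 − 13.3125)² / 13.3125 = 0.1294
χ² = 0.0086 + 0.1294 = 0.138

0.138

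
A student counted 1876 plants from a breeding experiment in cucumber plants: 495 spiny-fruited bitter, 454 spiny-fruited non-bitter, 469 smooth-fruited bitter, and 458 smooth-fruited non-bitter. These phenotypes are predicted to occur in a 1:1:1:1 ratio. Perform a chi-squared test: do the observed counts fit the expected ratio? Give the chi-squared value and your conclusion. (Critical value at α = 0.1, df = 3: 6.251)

Expected counts for N = 1876 under a 1:1:1:1 ratio (total parts = 4):
  spiny-fruited bitter: 1876 × 1/4 = 469
  spiny-fruited non-bitter: 1876 × 1/4 = 469
  smooth-fruited bitter: 1876 × 1/4 = 469
  smooth-fruited non-bitter: 1876 × 1/4 = 469
χ² = Σ (O − E)² / E
  spiny-fruited bitter: (495 − 469)² / 469 = 1.4414
  spiny-fruited non-bitter: (454 − 469)² / 469 = 0.4797
  smooth-fruited bitter: (469 − 469)² / 469 = 0.0000
  smooth-fruited non-bitter: (458 − 469)² / 469 = 0.2580
χ² = 1.4414 + 0.4797 + 0.0000 + 0.2580 = 2.1791 ≈ 2.179
Degrees of freedom = 4 − 1 = 3; critical value at α = 0.1 is 6.251.
Since 2.179 < 6.251, we fail to reject the null hypothesis — the data are consistent with the 1:1:1:1 ratio.

2.179; consistent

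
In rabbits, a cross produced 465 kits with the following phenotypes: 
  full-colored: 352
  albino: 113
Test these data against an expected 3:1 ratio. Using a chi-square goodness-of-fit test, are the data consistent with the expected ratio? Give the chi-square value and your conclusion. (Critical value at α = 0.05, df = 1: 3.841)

0.121; consistent

Total ratio parts = 4. Expected numbers out of 465:
  full-colored: 465 × 3/4 = 348.75
  albino: 465 × 1/4 = 116.25
χ² = Σ (O − E)² / E
  full-colored: (352 − 348.75)² / 348.75 = 0.0303
  albino: (113 − 116.25)² / 116.25 = 0.0909
χ² = 0.0303 + 0.0909 = 0.1212 ≈ 0.121
Degrees of freedom = 2 − 1 = 1; critical value at α = 0.05 is 3.841.
Since 0.121 < 3.841, we fail to reject the null hypothesis — the data are consistent with the 3:1 ratio.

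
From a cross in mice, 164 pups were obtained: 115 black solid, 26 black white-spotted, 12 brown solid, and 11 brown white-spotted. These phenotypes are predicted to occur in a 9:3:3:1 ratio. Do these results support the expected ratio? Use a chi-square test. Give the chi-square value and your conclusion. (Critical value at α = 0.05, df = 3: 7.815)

17.832; not consistent

Under the 9:3:3:1 hypothesis (Σ ratio = 16, N = 164):
  black solid: 164 × 9/16 = 92.25
  black white-spotted: 164 × 3/16 = 30.75
  brown solid: 164 × 3/16 = 30.75
  brown white-spotted: 164 × 1/16 = 10.25
χ² = Σ (O − E)² / E
  black solid: (115 − 92.25)² / 92.25 = 5.6104
  black white-spotted: (26 − 30.75)² / 30.75 = 0.7337
  brown solid: (12 − 30.75)² / 30.75 = 11.4329
  brown white-spotted: (11 − 10.25)² / 10.25 = 0.0549
χ² = 5.6104 + 0.7337 + 11.4329 + 0.0549 = 17.8319 ≈ 17.832
Degrees of freedom = 4 − 1 = 3; critical value at α = 0.05 is 7.815.
Since 17.832 > 7.815, we reject the null hypothesis — the data do not fit the 9:3:3:1 ratio.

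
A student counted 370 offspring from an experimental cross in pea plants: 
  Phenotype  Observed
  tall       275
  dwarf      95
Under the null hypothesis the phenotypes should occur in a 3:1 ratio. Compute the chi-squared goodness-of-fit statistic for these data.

The 3:1 ratio has 4 parts, so with N = 370 the expected counts are:
  tall: 370 × 3/4 = 277.5
  dwarf: 370 × 1/4 = 92.5
χ² = Σ (O − E)² / E
  tall: (275 − 277.5)² / 277.5 = 0.0225
  dwarf: (95 − 92.5)² / 92.5 = 0.0676
χ² = 0.0225 + 0.0676 = 0.0901 ≈ 0.090

0.090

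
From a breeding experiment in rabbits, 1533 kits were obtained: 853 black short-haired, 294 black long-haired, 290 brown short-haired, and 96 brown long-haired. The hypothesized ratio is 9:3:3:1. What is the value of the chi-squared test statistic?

The 9:3:3:1 ratio has 16 parts, so with N = 1533 the expected counts are:
  black short-haired: 1533 × 9/16 = 862.3125
  black long-haired: 1533 × 3/16 = 287.4375
  brown short-haired: 1533 × 3/16 = 287.4375
  brown long-haired: 1533 × 1/16 = 95.8125
χ² = Σ (O − E)² / E
  black short-haired: (853 − 862.3125)² / 862.3125 = 0.1006
  black long-haired: (294 − 287.4375)² / 287.4375 = 0.1498
  brown short-haired: (290 − 287.4375)² / 287.4375 = 0.0228
  brown long-haired: (96 − 95.8125)² / 95.8125 = 0.0004
χ² = 0.1006 + 0.1498 + 0.0228 + 0.0004 = 0.2736 ≈ 0.274

0.274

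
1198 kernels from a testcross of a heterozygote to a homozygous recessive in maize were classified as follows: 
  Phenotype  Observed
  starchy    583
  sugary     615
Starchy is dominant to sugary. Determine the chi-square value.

A testcross of a heterozygote (Aa × aa) gives a 1:1 phenotypic ratio.
The 1:1 ratio has 2 parts, so with N = 1198 the expected counts are:
  starchy: 1198 × 1/2 = 599
  sugary: 1198 × 1/2 = 599
χ² = Σ (O − E)² / E
  starchy: (583 − 599)² / 599 = 0.4274
  sugary: (615 − 599)² / 599 = 0.4274
χ² = 0.4274 + 0.4274 = 0.8548 ≈ 0.855

0.855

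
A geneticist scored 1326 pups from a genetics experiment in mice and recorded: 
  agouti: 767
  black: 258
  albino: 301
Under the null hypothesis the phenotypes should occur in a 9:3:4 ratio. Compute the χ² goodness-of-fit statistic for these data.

Total ratio parts = 16. Expected numbers out of 1326:
  agouti: 1326 × 9/16 = 745.875
  black: 1326 × 3/16 = 248.625
  albino: 1326 × 4/16 = 331.5
χ² = Σ (O − E)² / E
  agouti: (767 − 745.875)² / 745.875 = 0.5983
  black: (258 − 248.625)² / 248.625 = 0.3535
  albino: (301 − 331.5)² / 331.5 = 2.8062
χ² = 0.5983 + 0.3535 + 2.8062 = 3.758

3.758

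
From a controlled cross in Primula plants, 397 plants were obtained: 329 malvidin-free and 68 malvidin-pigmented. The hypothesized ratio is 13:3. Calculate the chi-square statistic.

Total ratio parts = 16. Expected numbers out of 397:
  malvidin-free: 397 × 13/16 = 322.5625
  malvidin-pigmented: 397 × 3/16 = 74.4375
χ² = Σ (O − E)² / E
  malvidin-free: (329 − 322.5625)² / 322.5625 = 0.1285
  malvidin-pigmented: (68 − 74.4375)² / 74.4375 = 0.5567
χ² = 0.1285 + 0.5567 = 0.6852 ≈ 0.685

0.685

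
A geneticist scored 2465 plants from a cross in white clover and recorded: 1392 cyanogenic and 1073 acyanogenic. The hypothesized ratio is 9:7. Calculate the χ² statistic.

Expected counts for N = 2465 under a 9:7 ratio (total parts = 16):
  cyanogenic: 2465 × 9/16 = 1386.5625
  acyanogenic: 2465 × 7/16 = 1078.4375
χ² = Σ (O − E)² / E
  cyanogenic: (1392 − 1386.5625)² / 1386.5625 = 0.0213
  acyanogenic: (1073 − 1078.4375)² / 1078.4375 = 0.0274
χ² = 0.0213 + 0.0274 = 0.0487 ≈ 0.049

0.049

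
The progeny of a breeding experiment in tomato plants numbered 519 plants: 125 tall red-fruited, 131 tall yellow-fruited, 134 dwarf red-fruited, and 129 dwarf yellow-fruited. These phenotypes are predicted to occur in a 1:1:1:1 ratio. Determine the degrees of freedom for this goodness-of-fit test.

A goodness-of-fit test with 4 phenotype classes has df = 4 − 1 = 3.

3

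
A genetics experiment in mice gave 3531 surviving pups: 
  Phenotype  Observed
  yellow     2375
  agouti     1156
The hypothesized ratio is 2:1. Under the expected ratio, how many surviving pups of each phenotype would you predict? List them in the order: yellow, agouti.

2354, 1177

Under the 2:1 hypothesis (Σ ratio = 3, N = 3531):
  yellow: 3531 × 2/3 = 2354
  agouti: 3531 × 1/3 = 1177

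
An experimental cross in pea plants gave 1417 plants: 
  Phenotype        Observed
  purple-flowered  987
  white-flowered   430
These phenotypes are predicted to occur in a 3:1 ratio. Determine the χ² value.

21.597

Under the 3:1 hypothesis (Σ ratio = 4, N = 1417):
  purple-flowered: 1417 × 3/4 = 1062.75
  white-flowered: 1417 × 1/4 = 354.25
χ² = Σ (O − E)² / E
  purple-flowered: (987 − 1062.75)² / 1062.75 = 5.3993
  white-flowered: (430 − 354.25)² / 354.25 = 16.1978
χ² = 5.3993 + 16.1978 = 21.5971 ≈ 21.597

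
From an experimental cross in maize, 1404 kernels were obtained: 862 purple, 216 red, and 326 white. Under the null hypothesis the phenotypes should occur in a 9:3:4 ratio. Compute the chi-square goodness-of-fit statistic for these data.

16.871

The 9:3:4 ratio has 16 parts, so with N = 1404 the expected counts are:
  purple: 1404 × 9/16 = 789.75
  red: 1404 × 3/16 = 263.25
  white: 1404 × 4/16 = 351
χ² = Σ (O − E)² / E
  purple: (862 − 789.75)² / 789.75 = 6.6098
  red: (216 − 263.25)² / 263.25 = 8.4808
  white: (326 − 351)² / 351 = 1.7806
χ² = 6.6098 + 8.4808 + 1.7806 = 16.8712 ≈ 16.871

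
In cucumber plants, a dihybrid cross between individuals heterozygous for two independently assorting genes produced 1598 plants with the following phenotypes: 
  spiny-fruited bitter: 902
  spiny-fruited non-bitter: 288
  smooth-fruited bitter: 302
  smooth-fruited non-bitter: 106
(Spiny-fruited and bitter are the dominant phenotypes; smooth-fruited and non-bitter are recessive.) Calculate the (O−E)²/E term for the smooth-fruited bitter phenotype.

0.019

A dihybrid F₂ with independent assortment and complete dominance at both loci gives a 9:3:3:1 phenotypic ratio.
The 9:3:3:1 ratio has 16 parts, so with N = 1598 the expected counts are:
  spiny-fruited bitter: 1598 × 9/16 = 898.875
  spiny-fruited non-bitter: 1598 × 3/16 = 299.625
  smooth-fruited bitter: 1598 × 3/16 = 299.625
  smooth-fruited non-bitter: 1598 × 1/16 = 99.875
Contribution of smooth-fruited bitter: (302 − 299.625)² / 299.625 = 0.0188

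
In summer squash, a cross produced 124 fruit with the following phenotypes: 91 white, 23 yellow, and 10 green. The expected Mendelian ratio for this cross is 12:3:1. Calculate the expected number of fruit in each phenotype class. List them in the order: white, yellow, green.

Under the 12:3:1 hypothesis (Σ ratio = 16, N = 124):
  white: 124 × 12/16 = 93
  yellow: 124 × 3/16 = 23.25
  green: 124 × 1/16 = 7.75

93, 23.25, 7.75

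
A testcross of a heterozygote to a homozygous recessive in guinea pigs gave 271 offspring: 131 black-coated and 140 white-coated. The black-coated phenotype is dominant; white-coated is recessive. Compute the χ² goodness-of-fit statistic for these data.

0.299

A testcross of a heterozygote (Aa × aa) gives a 1:1 phenotypic ratio.
Expected counts for N = 271 under a 1:1 ratio (total parts = 2):
  black-coated: 271 × 1/2 = 135.5
  white-coated: 271 × 1/2 = 135.5
χ² = Σ (O − E)² / E
  black-coated: (131 − 135.5)² / 135.5 = 0.1494
  white-coated: (140 − 135.5)² / 135.5 = 0.1494
χ² = 0.1494 + 0.1494 = 0.2988 ≈ 0.299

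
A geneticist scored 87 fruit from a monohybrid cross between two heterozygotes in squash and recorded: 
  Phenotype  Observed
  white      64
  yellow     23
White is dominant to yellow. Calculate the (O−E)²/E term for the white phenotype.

For a monohybrid cross between heterozygotes with complete dominance, the expected phenotypic ratio is 3:1.
Total ratio parts = 4. Expected numbers out of 87:
  white: 87 × 3/4 = 65.25
  yellow: 87 × 1/4 = 21.75
Contribution of white: (64 − 65.25)² / 65.25 = 0.0239

0.024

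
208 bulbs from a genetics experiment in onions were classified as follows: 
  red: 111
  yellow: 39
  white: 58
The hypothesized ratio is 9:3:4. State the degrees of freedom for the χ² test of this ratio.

2

A goodness-of-fit test with 3 phenotype classes has df = 3 − 1 = 2.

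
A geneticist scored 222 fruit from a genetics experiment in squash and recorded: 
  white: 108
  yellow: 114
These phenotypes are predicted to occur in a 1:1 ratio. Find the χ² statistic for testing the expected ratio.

The 1:1 ratio has 2 parts, so with N = 222 the expected counts are:
  white: 222 × 1/2 = 111
  yellow: 222 × 1/2 = 111
χ² = Σ (O − E)² / E
  white: (108 − 111)² / 111 = 0.0811
  yellow: (114 − 111)² / 111 = 0.0811
χ² = 0.0811 + 0.0811 = 0.1622 ≈ 0.162

0.162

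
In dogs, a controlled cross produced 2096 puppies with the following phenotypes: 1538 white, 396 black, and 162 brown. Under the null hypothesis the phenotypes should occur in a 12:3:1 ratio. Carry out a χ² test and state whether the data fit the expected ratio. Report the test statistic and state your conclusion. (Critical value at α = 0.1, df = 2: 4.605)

The 12:3:1 ratio has 16 parts, so with N = 2096 the expected counts are:
  white: 2096 × 12/16 = 1572
  black: 2096 × 3/16 = 393
  brown: 2096 × 1/16 = 131
χ² = Σ (O − E)² / E
  white: (1538 − 1572)² / 1572 = 0.7354
  black: (396 − 393)² / 393 = 0.0229
  brown: (162 − 131)² / 131 = 7.3359
χ² = 0.7354 + 0.0229 + 7.3359 = 8.0942 ≈ 8.094
Degrees of freedom = 3 − 1 = 2; critical value at α = 0.1 is 4.605.
Since 8.094 > 4.605, we reject the null hypothesis — the data do not fit the 12:3:1 ratio.

8.094; not consistent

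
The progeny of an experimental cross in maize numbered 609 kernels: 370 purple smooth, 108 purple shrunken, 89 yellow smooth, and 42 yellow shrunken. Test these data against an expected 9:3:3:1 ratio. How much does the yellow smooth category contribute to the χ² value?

5.556

Total ratio parts = 16. Expected numbers out of 609:
  purple smooth: 609 × 9/16 = 342.5625
  purple shrunken: 609 × 3/16 = 114.1875
  yellow smooth: 609 × 3/16 = 114.1875
  yellow shrunken: 609 × 1/16 = 38.0625
Contribution of yellow smooth: (89 − 114.1875)² / 114.1875 = 5.5559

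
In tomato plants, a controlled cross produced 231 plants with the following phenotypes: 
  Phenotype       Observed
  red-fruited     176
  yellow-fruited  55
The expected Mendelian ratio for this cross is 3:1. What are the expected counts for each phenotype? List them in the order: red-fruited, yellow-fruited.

Total ratio parts = 4. Expected numbers out of 231:
  red-fruited: 231 × 3/4 = 173.25
  yellow-fruited: 231 × 1/4 = 57.75

173.25, 57.75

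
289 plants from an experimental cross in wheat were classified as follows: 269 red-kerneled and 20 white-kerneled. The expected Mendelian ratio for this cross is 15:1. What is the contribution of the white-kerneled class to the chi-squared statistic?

Total ratio parts = 16. Expected numbers out of 289:
  red-kerneled: 289 × 15/16 = 270.9375
  white-kerneled: 289 × 1/16 = 18.0625
Contribution of white-kerneled: (20 − 18.0625)² / 18.0625 = 0.2078

0.208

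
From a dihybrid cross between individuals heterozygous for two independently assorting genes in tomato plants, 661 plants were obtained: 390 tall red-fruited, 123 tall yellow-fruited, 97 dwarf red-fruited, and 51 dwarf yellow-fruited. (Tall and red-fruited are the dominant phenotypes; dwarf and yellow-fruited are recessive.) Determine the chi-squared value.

9.023

A dihybrid F₂ with independent assortment and complete dominance at both loci gives a 9:3:3:1 phenotypic ratio.
The 9:3:3:1 ratio has 16 parts, so with N = 661 the expected counts are:
  tall red-fruited: 661 × 9/16 = 371.8125
  tall yellow-fruited: 661 × 3/16 = 123.9375
  dwarf red-fruited: 661 × 3/16 = 123.9375
  dwarf yellow-fruited: 661 × 1/16 = 41.3125
χ² = Σ (O − E)² / E
  tall red-fruited: (390 − 371.8125)² / 371.8125 = 0.8897
  tall yellow-fruited: (123 − 123.9375)² / 123.9375 = 0.0071
  dwarf red-fruited: (97 − 123.9375)² / 123.9375 = 5.8548
  dwarf yellow-fruited: (51 − 41.3125)² / 41.3125 = 2.2717
χ² = 0.8897 + 0.0071 + 5.8548 + 2.2717 = 9.0233 ≈ 9.023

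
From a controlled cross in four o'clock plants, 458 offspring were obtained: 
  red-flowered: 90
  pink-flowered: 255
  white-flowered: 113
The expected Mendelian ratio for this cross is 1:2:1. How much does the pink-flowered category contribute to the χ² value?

2.952

Expected counts for N = 458 under a 1:2:1 ratio (total parts = 4):
  red-flowered: 458 × 1/4 = 114.5
  pink-flowered: 458 × 2/4 = 229
  white-flowered: 458 × 1/4 = 114.5
Contribution of pink-flowered: (255 − 229)² / 229 = 2.9520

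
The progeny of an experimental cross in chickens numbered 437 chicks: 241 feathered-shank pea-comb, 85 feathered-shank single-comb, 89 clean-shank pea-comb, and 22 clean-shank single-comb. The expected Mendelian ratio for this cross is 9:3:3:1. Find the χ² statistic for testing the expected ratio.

1.851

Under the 9:3:3:1 hypothesis (Σ ratio = 16, N = 437):
  feathered-shank pea-comb: 437 × 9/16 = 245.8125
  feathered-shank single-comb: 437 × 3/16 = 81.9375
  clean-shank pea-comb: 437 × 3/16 = 81.9375
  clean-shank single-comb: 437 × 1/16 = 27.3125
χ² = Σ (O − E)² / E
  feathered-shank pea-comb: (241 − 245.8125)² / 245.8125 = 0.0942
  feathered-shank single-comb: (85 − 81.9375)² / 81.9375 = 0.1145
  clean-shank pea-comb: (89 − 81.9375)² / 81.9375 = 0.6087
  clean-shank single-comb: (22 − 27.3125)² / 27.3125 = 1.0333
χ² = 0.0942 + 0.1145 + 0.6087 + 1.0333 = 1.8507 ≈ 1.851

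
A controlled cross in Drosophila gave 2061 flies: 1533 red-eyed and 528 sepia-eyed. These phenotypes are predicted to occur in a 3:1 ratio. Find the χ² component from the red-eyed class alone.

Total ratio parts = 4. Expected numbers out of 2061:
  red-eyed: 2061 × 3/4 = 1545.75
  sepia-eyed: 2061 × 1/4 = 515.25
Contribution of red-eyed: (1533 − 1545.75)² / 1545.75 = 0.1052

0.105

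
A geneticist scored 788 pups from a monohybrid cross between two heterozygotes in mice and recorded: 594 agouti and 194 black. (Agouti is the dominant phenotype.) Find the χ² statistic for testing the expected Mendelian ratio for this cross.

0.061

For a monohybrid cross between heterozygotes with complete dominance, the expected phenotypic ratio is 3:1.
Expected counts for N = 788 under a 3:1 ratio (total parts = 4):
  agouti: 788 × 3/4 = 591
  black: 788 × 1/4 = 197
χ² = Σ (O − E)² / E
  agouti: (594 − 591)² / 591 = 0.0152
  black: (194 − 197)² / 197 = 0.0457
χ² = 0.0152 + 0.0457 = 0.0609 ≈ 0.061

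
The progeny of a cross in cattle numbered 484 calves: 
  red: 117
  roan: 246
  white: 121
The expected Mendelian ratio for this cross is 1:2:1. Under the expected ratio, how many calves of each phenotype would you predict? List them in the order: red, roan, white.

Expected counts for N = 484 under a 1:2:1 ratio (total parts = 4):
  red: 484 × 1/4 = 121
  roan: 484 × 2/4 = 242
  white: 484 × 1/4 = 121

121, 242, 121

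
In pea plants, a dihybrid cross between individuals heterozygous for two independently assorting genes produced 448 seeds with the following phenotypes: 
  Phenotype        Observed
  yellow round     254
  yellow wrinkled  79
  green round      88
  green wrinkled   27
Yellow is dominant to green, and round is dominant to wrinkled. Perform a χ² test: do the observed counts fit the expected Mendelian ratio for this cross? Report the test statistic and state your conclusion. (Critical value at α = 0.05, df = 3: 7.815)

0.540; consistent

A dihybrid F₂ with independent assortment and complete dominance at both loci gives a 9:3:3:1 phenotypic ratio.
Expected counts for N = 448 under a 9:3:3:1 ratio (total parts = 16):
  yellow round: 448 × 9/16 = 252
  yellow wrinkled: 448 × 3/16 = 84
  green round: 448 × 3/16 = 84
  green wrinkled: 448 × 1/16 = 28
χ² = Σ (O − E)² / E
  yellow round: (254 − 252)² / 252 = 0.0159
  yellow wrinkled: (79 − 84)² / 84 = 0.2976
  green round: (88 − 84)² / 84 = 0.1905
  green wrinkled: (27 − 28)² / 28 = 0.0357
χ² = 0.0159 + 0.2976 + 0.1905 + 0.0357 = 0.5397 ≈ 0.540
Degrees of freedom = 4 − 1 = 3; critical value at α = 0.05 is 7.815.
Since 0.540 < 7.815, we fail to reject the null hypothesis — the data are consistent with the 9:3:3:1 ratio.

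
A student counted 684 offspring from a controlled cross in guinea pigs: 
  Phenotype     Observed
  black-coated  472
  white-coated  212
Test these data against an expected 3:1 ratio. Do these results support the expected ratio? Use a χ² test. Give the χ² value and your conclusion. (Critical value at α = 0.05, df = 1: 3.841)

The 3:1 ratio has 4 parts, so with N = 684 the expected counts are:
  black-coated: 684 × 3/4 = 513
  white-coated: 684 × 1/4 = 171
χ² = Σ (O − E)² / E
  black-coated: (472 − 513)² / 513 = 3.2768
  white-coated: (212 − 171)² / 171 = 9.8304
χ² = 3.2768 + 9.8304 = 13.1072 ≈ 13.107
Degrees of freedom = 2 − 1 = 1; critical value at α = 0.05 is 3.841.
Since 13.107 > 3.841, we reject the null hypothesis — the data do not fit the 3:1 ratio.

13.107; not consistent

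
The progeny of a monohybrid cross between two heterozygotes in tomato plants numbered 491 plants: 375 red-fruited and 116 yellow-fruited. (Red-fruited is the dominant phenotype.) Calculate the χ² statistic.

0.495

For a monohybrid cross between heterozygotes with complete dominance, the expected phenotypic ratio is 3:1.
The 3:1 ratio has 4 parts, so with N = 491 the expected counts are:
  red-fruited: 491 × 3/4 = 368.25
  yellow-fruited: 491 × 1/4 = 122.75
χ² = Σ (O − E)² / E
  red-fruited: (375 − 368.25)² / 368.25 = 0.1237
  yellow-fruited: (116 − 122.75)² / 122.75 = 0.3712
χ² = 0.1237 + 0.3712 = 0.4949 ≈ 0.495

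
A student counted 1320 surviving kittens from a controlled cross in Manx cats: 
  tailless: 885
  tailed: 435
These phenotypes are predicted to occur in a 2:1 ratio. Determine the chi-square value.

0.085

The 2:1 ratio has 3 parts, so with N = 1320 the expected counts are:
  tailless: 1320 × 2/3 = 880
  tailed: 1320 × 1/3 = 440
χ² = Σ (O − E)² / E
  tailless: (885 − 880)² / 880 = 0.0284
  tailed: (435 − 440)² / 440 = 0.0568
χ² = 0.0284 + 0.0568 = 0.0852 ≈ 0.085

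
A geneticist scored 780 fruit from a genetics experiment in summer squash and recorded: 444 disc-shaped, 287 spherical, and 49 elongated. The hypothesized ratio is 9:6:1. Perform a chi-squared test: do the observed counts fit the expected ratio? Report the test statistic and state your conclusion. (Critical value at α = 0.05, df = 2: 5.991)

0.168; consistent

The 9:6:1 ratio has 16 parts, so with N = 780 the expected counts are:
  disc-shaped: 780 × 9/16 = 438.75
  spherical: 780 × 6/16 = 292.5
  elongated: 780 × 1/16 = 48.75
χ² = Σ (O − E)² / E
  disc-shaped: (444 − 438.75)² / 438.75 = 0.0628
  spherical: (287 − 292.5)² / 292.5 = 0.1034
  elongated: (49 − 48.75)² / 48.75 = 0.0013
χ² = 0.0628 + 0.1034 + 0.0013 = 0.1675 ≈ 0.168
Degrees of freedom = 3 − 1 = 2; critical value at α = 0.05 is 5.991.
Since 0.168 < 5.991, we fail to reject the null hypothesis — the data are consistent with the 9:6:1 ratio.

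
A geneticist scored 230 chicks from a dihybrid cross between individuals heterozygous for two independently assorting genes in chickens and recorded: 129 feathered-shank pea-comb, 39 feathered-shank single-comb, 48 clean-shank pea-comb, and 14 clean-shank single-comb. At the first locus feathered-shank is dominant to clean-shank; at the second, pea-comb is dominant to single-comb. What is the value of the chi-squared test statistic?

0.957

A dihybrid F₂ with independent assortment and complete dominance at both loci gives a 9:3:3:1 phenotypic ratio.
The 9:3:3:1 ratio has 16 parts, so with N = 230 the expected counts are:
  feathered-shank pea-comb: 230 × 9/16 = 129.375
  feathered-shank single-comb: 230 × 3/16 = 43.125
  clean-shank pea-comb: 230 × 3/16 = 43.125
  clean-shank single-comb: 230 × 1/16 = 14.375
χ² = Σ (O − E)² / E
  feathered-shank pea-comb: (129 − 129.375)² / 129.375 = 0.0011
  feathered-shank single-comb: (39 − 43.125)² / 43.125 = 0.3946
  clean-shank pea-comb: (48 − 43.125)² / 43.125 = 0.5511
  clean-shank single-comb: (14 − 14.375)² / 14.375 = 0.0098
χ² = 0.0011 + 0.3946 + 0.5511 + 0.0098 = 0.9566 ≈ 0.957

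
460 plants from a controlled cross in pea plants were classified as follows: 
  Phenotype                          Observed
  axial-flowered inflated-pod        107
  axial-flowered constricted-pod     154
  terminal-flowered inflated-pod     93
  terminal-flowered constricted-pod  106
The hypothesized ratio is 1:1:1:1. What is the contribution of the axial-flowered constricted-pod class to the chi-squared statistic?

Total ratio parts = 4. Expected numbers out of 460:
  axial-flowered inflated-pod: 460 × 1/4 = 115
  axial-flowered constricted-pod: 460 × 1/4 = 115
  terminal-flowered inflated-pod: 460 × 1/4 = 115
  terminal-flowered constricted-pod: 460 × 1/4 = 115
Contribution of axial-flowered constricted-pod: (154 − 115)² / 115 = 13.2261

13.226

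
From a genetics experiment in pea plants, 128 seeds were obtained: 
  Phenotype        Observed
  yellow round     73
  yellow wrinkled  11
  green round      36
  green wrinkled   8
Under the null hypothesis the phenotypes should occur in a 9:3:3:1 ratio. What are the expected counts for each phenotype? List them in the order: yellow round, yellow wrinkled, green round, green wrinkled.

72, 24, 24, 8

The 9:3:3:1 ratio has 16 parts, so with N = 128 the expected counts are:
  yellow round: 128 × 9/16 = 72
  yellow wrinkled: 128 × 3/16 = 24
  green round: 128 × 3/16 = 24
  green wrinkled: 128 × 1/16 = 8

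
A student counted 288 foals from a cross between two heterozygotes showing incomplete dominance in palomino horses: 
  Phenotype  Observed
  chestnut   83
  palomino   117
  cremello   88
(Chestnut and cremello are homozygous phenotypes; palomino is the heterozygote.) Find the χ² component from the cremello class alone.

3.556

With incomplete dominance, a heterozygote × heterozygote cross gives a 1:2:1 phenotypic ratio.
Expected counts for N = 288 under a 1:2:1 ratio (total parts = 4):
  chestnut: 288 × 1/4 = 72
  palomino: 288 × 2/4 = 144
  cremello: 288 × 1/4 = 72
Contribution of cremello: (88 − 72)² / 72 = 3.5556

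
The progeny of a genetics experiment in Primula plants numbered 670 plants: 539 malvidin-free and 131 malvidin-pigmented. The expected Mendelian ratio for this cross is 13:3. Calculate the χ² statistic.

0.283

The 13:3 ratio has 16 parts, so with N = 670 the expected counts are:
  malvidin-free: 670 × 13/16 = 544.375
  malvidin-pigmented: 670 × 3/16 = 125.625
χ² = Σ (O − E)² / E
  malvidin-free: (539 − 544.375)² / 544.375 = 0.0531
  malvidin-pigmented: (131 − 125.625)² / 125.625 = 0.2300
χ² = 0.0531 + 0.2300 = 0.2831 ≈ 0.283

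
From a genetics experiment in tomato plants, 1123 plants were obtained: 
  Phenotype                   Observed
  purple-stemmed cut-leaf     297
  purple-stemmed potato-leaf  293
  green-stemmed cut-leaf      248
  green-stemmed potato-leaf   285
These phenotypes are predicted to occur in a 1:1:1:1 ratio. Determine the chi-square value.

5.360

Total ratio parts = 4. Expected numbers out of 1123:
  purple-stemmed cut-leaf: 1123 × 1/4 = 280.75
  purple-stemmed potato-leaf: 1123 × 1/4 = 280.75
  green-stemmed cut-leaf: 1123 × 1/4 = 280.75
  green-stemmed potato-leaf: 1123 × 1/4 = 280.75
χ² = Σ (O − E)² / E
  purple-stemmed cut-leaf: (297 − 280.75)² / 280.75 = 0.9406
  purple-stemmed potato-leaf: (293 − 280.75)² / 280.75 = 0.5345
  green-stemmed cut-leaf: (248 − 280.75)² / 280.75 = 3.8203
  green-stemmed potato-leaf: (285 − 280.75)² / 280.75 = 0.0643
χ² = 0.9406 + 0.5345 + 3.8203 + 0.0643 = 5.3597 ≈ 5.360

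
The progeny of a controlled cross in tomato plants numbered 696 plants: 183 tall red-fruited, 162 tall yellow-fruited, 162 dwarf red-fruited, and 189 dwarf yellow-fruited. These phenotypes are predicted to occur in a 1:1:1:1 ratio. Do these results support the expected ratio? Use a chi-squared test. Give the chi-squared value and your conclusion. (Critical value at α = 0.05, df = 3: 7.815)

The 1:1:1:1 ratio has 4 parts, so with N = 696 the expected counts are:
  tall red-fruited: 696 × 1/4 = 174
  tall yellow-fruited: 696 × 1/4 = 174
  dwarf red-fruited: 696 × 1/4 = 174
  dwarf yellow-fruited: 696 × 1/4 = 174
χ² = Σ (O − E)² / E
  tall red-fruited: (183 − 174)² / 174 = 0.4655
  tall yellow-fruited: (162 − 174)² / 174 = 0.8276
  dwarf red-fruited: (162 − 174)² / 174 = 0.8276
  dwarf yellow-fruited: (189 − 174)² / 174 = 1.2931
χ² = 0.4655 + 0.8276 + 0.8276 + 1.2931 = 3.4138 ≈ 3.414
Degrees of freedom = 4 − 1 = 3; critical value at α = 0.05 is 7.815.
Since 3.414 < 7.815, we fail to reject the null hypothesis — the data are consistent with the 1:1:1:1 ratio.

3.414; consistent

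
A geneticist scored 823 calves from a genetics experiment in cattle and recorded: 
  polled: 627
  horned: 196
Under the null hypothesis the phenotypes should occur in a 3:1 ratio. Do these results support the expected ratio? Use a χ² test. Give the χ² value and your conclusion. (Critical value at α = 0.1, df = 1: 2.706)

Total ratio parts = 4. Expected numbers out of 823:
  polled: 823 × 3/4 = 617.25
  horned: 823 × 1/4 = 205.75
χ² = Σ (O − E)² / E
  polled: (627 − 617.25)² / 617.25 = 0.1540
  horned: (196 − 205.75)² / 205.75 = 0.4620
χ² = 0.1540 + 0.4620 = 0.616
Degrees of freedom = 2 − 1 = 1; critical value at α = 0.1 is 2.706.
Since 0.616 < 2.706, we fail to reject the null hypothesis — the data are consistent with the 3:1 ratio.

0.616; consistent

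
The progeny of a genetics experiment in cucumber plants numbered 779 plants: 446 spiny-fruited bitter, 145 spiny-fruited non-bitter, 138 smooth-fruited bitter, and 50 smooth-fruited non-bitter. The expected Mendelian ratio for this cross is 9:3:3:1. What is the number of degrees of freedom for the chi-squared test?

3

A goodness-of-fit test with 4 phenotype classes has df = 4 − 1 = 3.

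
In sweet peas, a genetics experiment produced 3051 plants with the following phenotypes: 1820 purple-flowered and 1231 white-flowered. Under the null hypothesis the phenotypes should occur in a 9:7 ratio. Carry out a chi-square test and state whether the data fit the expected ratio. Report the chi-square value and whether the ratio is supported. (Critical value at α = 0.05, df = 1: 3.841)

Expected counts for N = 3051 under a 9:7 ratio (total parts = 16):
  purple-flowered: 3051 × 9/16 = 1716.1875
  white-flowered: 3051 × 7/16 = 1334.8125
χ² = Σ (O − E)² / E
  purple-flowered: (1820 − 1716.1875)² / 1716.1875 = 6.2796
  white-flowered: (1231 − 1334.8125)² / 1334.8125 = 8.0738
χ² = 6.2796 + 8.0738 = 14.3534 ≈ 14.353
Degrees of freedom = 2 − 1 = 1; critical value at α = 0.05 is 3.841.
Since 14.353 > 3.841, we reject the null hypothesis — the data do not fit the 9:7 ratio.

14.353; not consistent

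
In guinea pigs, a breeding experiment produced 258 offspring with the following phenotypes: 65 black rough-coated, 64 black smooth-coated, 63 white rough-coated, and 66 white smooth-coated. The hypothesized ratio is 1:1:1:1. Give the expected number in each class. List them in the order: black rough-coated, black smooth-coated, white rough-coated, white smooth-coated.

64.5, 64.5, 64.5, 64.5

Total ratio parts = 4. Expected numbers out of 258:
  black rough-coated: 258 × 1/4 = 64.5
  black smooth-coated: 258 × 1/4 = 64.5
  white rough-coated: 258 × 1/4 = 64.5
  white smooth-coated: 258 × 1/4 = 64.5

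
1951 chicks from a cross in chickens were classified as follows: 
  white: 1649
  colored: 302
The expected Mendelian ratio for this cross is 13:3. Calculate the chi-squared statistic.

Under the 13:3 hypothesis (Σ ratio = 16, N = 1951):
  white: 1951 × 13/16 = 1585.1875
  colored: 1951 × 3/16 = 365.8125
χ² = Σ (O − E)² / E
  white: (1649 − 1585.1875)² / 1585.1875 = 2.5688
  colored: (302 − 365.8125)² / 365.8125 = 11.1315
χ² = 2.5688 + 11.1315 = 13.7003 ≈ 13.700

13.700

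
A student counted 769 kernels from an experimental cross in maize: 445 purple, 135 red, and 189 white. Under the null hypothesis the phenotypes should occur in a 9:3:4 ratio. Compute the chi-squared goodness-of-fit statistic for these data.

Total ratio parts = 16. Expected numbers out of 769:
  purple: 769 × 9/16 = 432.5625
  red: 769 × 3/16 = 144.1875
  white: 769 × 4/16 = 192.25
χ² = Σ (O − E)² / E
  purple: (445 − 432.5625)² / 432.5625 = 0.3576
  red: (135 − 144.1875)² / 144.1875 = 0.5854
  white: (189 − 192.25)² / 192.25 = 0.0549
χ² = 0.3576 + 0.5854 + 0.0549 = 0.9979 ≈ 0.998

0.998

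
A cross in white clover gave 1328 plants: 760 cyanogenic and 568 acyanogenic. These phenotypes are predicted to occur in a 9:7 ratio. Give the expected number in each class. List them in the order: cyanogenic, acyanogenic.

Expected counts for N = 1328 under a 9:7 ratio (total parts = 16):
  cyanogenic: 1328 × 9/16 = 747
  acyanogenic: 1328 × 7/16 = 581

747, 581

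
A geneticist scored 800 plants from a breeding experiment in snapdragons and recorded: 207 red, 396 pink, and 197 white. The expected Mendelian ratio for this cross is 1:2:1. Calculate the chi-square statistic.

0.330

Total ratio parts = 4. Expected numbers out of 800:
  red: 800 × 1/4 = 200
  pink: 800 × 2/4 = 400
  white: 800 × 1/4 = 200
χ² = Σ (O − E)² / E
  red: (207 − 200)² / 200 = 0.2450
  pink: (396 − 400)² / 400 = 0.0400
  white: (197 − 200)² / 200 = 0.0450
χ² = 0.2450 + 0.0400 + 0.0450 = 0.330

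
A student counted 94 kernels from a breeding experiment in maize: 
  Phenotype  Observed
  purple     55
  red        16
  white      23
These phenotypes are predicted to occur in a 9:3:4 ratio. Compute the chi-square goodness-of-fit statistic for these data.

0.246

Expected counts for N = 94 under a 9:3:4 ratio (total parts = 16):
  purple: 94 × 9/16 = 52.875
  red: 94 × 3/16 = 17.625
  white: 94 × 4/16 = 23.5
χ² = Σ (O − E)² / E
  purple: (55 − 52.875)² / 52.875 = 0.0854
  red: (16 − 17.625)² / 17.625 = 0.1498
  white: (23 − 23.5)² / 23.5 = 0.0106
χ² = 0.0854 + 0.1498 + 0.0106 = 0.2458 ≈ 0.246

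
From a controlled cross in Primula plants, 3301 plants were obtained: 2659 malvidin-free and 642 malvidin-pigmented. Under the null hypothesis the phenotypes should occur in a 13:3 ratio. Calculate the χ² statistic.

1.058

The 13:3 ratio has 16 parts, so with N = 3301 the expected counts are:
  malvidin-free: 3301 × 13/16 = 2682.0625
  malvidin-pigmented: 3301 × 3/16 = 618.9375
χ² = Σ (O − E)² / E
  malvidin-free: (2659 − 2682.0625)² / 2682.0625 = 0.1983
  malvidin-pigmented: (642 − 618.9375)² / 618.9375 = 0.8593
χ² = 0.1983 + 0.8593 = 1.0576 ≈ 1.058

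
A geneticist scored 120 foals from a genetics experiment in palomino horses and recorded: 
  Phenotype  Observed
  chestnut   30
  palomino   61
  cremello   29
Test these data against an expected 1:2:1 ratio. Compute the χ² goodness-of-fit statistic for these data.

The 1:2:1 ratio has 4 parts, so with N = 120 the expected counts are:
  chestnut: 120 × 1/4 = 30
  palomino: 120 × 2/4 = 60
  cremello: 120 × 1/4 = 30
χ² = Σ (O − E)² / E
  chestnut: (30 − 30)² / 30 = 0.0000
  palomino: (61 − 60)² / 60 = 0.0167
  cremello: (29 − 30)² / 30 = 0.0333
χ² = 0.0000 + 0.0167 + 0.0333 = 0.050

0.050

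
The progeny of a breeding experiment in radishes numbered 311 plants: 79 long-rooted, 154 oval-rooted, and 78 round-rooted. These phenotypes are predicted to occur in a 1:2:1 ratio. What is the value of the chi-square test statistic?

Expected counts for N = 311 under a 1:2:1 ratio (total parts = 4):
  long-rooted: 311 × 1/4 = 77.75
  oval-rooted: 311 × 2/4 = 155.5
  round-rooted: 311 × 1/4 = 77.75
χ² = Σ (O − E)² / E
  long-rooted: (79 − 77.75)² / 77.75 = 0.0201
  oval-rooted: (154 − 155.5)² / 155.5 = 0.0145
  round-rooted: (78 − 77.75)² / 77.75 = 0.0008
χ² = 0.0201 + 0.0145 + 0.0008 = 0.0354 ≈ 0.035

0.035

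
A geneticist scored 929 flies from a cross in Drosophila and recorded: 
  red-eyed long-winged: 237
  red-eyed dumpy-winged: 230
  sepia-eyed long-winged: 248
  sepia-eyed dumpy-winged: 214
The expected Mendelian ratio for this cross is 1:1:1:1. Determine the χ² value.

2.621

Expected counts for N = 929 under a 1:1:1:1 ratio (total parts = 4):
  red-eyed long-winged: 929 × 1/4 = 232.25
  red-eyed dumpy-winged: 929 × 1/4 = 232.25
  sepia-eyed long-winged: 929 × 1/4 = 232.25
  sepia-eyed dumpy-winged: 929 × 1/4 = 232.25
χ² = Σ (O − E)² / E
  red-eyed long-winged: (237 − 232.25)² / 232.25 = 0.0971
  red-eyed dumpy-winged: (230 − 232.25)² / 232.25 = 0.0218
  sepia-eyed long-winged: (248 − 232.25)² / 232.25 = 1.0681
  sepia-eyed dumpy-winged: (214 − 232.25)² / 232.25 = 1.4341
χ² = 0.0971 + 0.0218 + 1.0681 + 1.4341 = 2.6211 ≈ 2.621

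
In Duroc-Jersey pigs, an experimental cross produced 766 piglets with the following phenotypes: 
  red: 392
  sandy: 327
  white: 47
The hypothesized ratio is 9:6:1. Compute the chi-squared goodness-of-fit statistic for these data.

9.024

Expected counts for N = 766 under a 9:6:1 ratio (total parts = 16):
  red: 766 × 9/16 = 430.875
  sandy: 766 × 6/16 = 287.25
  white: 766 × 1/16 = 47.875
χ² = Σ (O − E)² / E
  red: (392 − 430.875)² / 430.875 = 3.5074
  sandy: (327 − 287.25)² / 287.25 = 5.5007
  white: (47 − 47.875)² / 47.875 = 0.0160
χ² = 3.5074 + 5.5007 + 0.0160 = 9.0241 ≈ 9.024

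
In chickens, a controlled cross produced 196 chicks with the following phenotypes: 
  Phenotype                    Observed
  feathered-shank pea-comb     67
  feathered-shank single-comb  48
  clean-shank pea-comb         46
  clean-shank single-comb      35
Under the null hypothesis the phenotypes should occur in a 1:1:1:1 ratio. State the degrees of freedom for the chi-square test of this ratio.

3

A goodness-of-fit test with 4 phenotype classes has df = 4 − 1 = 3.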